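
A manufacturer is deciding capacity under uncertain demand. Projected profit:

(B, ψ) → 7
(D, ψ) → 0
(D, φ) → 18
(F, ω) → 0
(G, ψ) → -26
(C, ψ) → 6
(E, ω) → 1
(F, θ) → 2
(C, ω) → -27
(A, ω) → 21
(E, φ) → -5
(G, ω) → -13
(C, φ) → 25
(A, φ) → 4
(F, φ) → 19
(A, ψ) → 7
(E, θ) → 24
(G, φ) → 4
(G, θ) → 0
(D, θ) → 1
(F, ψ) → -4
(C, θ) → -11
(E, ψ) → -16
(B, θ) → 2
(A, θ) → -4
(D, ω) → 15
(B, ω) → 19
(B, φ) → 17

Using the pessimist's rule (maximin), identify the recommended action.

Row minima: A=-4, B=2, C=-27, D=0, E=-16, F=-4, G=-26
Best worst-case = 2 → B.

B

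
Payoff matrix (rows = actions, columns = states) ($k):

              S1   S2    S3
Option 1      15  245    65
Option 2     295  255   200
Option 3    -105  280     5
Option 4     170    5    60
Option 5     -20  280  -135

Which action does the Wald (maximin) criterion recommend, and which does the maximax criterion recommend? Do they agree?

maximin → Option 2; maximax → Option 2 (agree)

Row minima: Option 1=15, Option 2=200, Option 3=-105, Option 4=5, Option 5=-135
Best worst-case = 200 → Option 2.
Row maxima: Option 1=245, Option 2=295, Option 3=280, Option 4=170, Option 5=280
Best best-case = 295 → Option 2.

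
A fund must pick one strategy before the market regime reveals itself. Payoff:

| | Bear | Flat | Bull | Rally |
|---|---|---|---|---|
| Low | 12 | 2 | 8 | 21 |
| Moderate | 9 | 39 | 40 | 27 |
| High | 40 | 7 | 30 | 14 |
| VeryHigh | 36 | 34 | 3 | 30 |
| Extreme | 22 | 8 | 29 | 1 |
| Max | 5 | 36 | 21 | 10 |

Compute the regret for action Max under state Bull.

Best payoff under Bull is 40.
Regret = 40 − 21 = 19.

19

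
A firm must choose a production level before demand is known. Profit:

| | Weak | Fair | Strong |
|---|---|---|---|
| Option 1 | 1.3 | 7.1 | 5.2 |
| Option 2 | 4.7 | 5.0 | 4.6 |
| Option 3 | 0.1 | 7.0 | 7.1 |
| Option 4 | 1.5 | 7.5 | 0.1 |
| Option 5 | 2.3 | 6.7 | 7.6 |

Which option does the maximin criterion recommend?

Option 2

Row minima: Option 1=1.3, Option 2=4.6, Option 3=0.1, Option 4=0.1, Option 5=2.3
Best worst-case = 4.6 → Option 2.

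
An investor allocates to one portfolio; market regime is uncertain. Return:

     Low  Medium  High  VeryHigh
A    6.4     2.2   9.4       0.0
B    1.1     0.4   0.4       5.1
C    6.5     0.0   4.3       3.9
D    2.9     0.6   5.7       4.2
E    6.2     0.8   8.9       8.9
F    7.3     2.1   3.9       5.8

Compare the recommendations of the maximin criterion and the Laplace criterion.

Row minima: A=0.0, B=0.4, C=0.0, D=0.6, E=0.8, F=2.1
Best worst-case = 2.1 → F.
Row averages: A=4.5, B=1.75, C=3.675, D=3.35, E=6.2, F=4.775
Highest average = 6.2 → E.

maximin → F; laplace → E (disagree)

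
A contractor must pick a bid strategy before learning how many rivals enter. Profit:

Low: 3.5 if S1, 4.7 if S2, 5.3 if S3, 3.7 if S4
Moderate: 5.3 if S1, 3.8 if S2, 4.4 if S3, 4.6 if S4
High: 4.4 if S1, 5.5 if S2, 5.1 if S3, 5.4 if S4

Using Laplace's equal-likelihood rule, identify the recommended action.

Row averages: Low=4.3, Moderate=4.525, High=5.1
Highest average = 5.1 → High.

High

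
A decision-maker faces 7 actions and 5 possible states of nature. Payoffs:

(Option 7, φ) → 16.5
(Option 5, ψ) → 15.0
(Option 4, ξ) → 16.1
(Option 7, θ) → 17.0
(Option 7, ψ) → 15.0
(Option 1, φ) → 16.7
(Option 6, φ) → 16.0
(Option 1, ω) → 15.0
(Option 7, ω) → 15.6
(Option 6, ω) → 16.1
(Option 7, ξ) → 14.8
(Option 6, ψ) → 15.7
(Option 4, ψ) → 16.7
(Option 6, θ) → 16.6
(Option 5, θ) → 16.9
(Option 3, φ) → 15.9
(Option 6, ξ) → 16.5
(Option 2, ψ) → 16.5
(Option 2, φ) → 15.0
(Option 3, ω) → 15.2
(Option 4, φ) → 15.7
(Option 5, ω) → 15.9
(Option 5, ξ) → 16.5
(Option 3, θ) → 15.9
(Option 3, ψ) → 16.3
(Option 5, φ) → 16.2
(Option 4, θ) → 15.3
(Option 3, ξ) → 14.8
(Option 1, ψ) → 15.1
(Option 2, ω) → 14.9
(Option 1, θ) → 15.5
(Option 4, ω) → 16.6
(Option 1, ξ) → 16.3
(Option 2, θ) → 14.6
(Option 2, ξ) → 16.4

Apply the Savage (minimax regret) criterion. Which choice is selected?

Option 6

Column bests: θ=17.0, φ=16.7, ψ=16.7, ω=16.6, ξ=16.5.
Option 1 regrets: 1.5, 0.0, 1.6, 1.6, 0.2 → max 1.6
Option 2 regrets: 2.4, 1.7, 0.2, 1.7, 0.1 → max 2.4
Option 3 regrets: 1.1, 0.8, 0.4, 1.4, 1.7 → max 1.7
Option 4 regrets: 1.7, 1.0, 0.0, 0.0, 0.4 → max 1.7
Option 5 regrets: 0.1, 0.5, 1.7, 0.7, 0.0 → max 1.7
Option 6 regrets: 0.4, 0.7, 1.0, 0.5, 0.0 → max 1.0
Option 7 regrets: 0.0, 0.2, 1.7, 1.0, 1.7 → max 1.7
Smallest max regret = 1.0 → Option 6.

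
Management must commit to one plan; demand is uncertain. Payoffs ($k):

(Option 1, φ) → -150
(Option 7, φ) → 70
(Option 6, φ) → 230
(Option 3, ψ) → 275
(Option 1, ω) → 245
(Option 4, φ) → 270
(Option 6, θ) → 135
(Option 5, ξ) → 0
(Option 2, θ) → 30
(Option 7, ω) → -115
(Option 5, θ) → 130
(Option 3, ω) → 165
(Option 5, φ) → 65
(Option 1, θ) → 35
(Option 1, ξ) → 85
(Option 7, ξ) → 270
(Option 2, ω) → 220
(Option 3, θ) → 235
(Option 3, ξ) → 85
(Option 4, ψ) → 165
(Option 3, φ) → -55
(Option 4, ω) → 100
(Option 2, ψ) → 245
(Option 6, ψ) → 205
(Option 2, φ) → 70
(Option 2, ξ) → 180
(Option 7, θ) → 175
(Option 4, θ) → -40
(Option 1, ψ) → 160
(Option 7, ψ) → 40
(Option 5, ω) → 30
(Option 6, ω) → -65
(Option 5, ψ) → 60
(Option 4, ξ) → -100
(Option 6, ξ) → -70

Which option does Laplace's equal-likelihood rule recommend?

Option 2

Row averages: Option 1=75, Option 2=149, Option 3=141, Option 4=79, Option 5=57, Option 6=87, Option 7=88
Highest average = 149 → Option 2.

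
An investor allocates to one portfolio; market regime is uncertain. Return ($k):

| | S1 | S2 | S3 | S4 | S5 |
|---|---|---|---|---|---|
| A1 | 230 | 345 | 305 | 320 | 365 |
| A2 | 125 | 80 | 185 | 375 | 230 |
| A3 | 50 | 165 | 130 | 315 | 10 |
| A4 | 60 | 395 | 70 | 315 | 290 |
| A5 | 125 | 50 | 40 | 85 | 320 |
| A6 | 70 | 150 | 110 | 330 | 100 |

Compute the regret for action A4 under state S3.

235

Best payoff under S3 is 305.
Regret = 305 − 70 = 235.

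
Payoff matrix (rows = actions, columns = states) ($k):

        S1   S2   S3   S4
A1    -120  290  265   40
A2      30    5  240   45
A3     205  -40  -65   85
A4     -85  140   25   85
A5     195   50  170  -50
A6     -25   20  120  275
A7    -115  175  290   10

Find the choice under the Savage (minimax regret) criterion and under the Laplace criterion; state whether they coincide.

minimax regret → A6; laplace → A1 (disagree)

Column bests: S1=205, S2=290, S3=290, S4=275.
A1 regrets: 325, 0, 25, 235 → max 325
A2 regrets: 175, 285, 50, 230 → max 285
A3 regrets: 0, 330, 355, 190 → max 355
A4 regrets: 290, 150, 265, 190 → max 290
A5 regrets: 10, 240, 120, 325 → max 325
A6 regrets: 230, 270, 170, 0 → max 270
A7 regrets: 320, 115, 0, 265 → max 320
Smallest max regret = 270 → A6.
Row averages: A1=118.75, A2=80, A3=46.25, A4=41.25, A5=91.25, A6=97.5, A7=90
Highest average = 118.75 → A1.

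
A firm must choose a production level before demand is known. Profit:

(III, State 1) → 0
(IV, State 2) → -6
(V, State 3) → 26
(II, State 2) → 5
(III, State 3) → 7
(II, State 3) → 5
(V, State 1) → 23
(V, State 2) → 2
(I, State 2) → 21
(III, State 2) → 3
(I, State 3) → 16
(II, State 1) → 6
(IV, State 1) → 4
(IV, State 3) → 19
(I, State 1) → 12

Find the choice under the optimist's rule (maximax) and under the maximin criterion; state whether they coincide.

maximax → V; maximin → I (disagree)

Row maxima: I=21, II=6, III=7, IV=19, V=26
Best best-case = 26 → V.
Row minima: I=12, II=5, III=0, IV=-6, V=2
Best worst-case = 12 → I.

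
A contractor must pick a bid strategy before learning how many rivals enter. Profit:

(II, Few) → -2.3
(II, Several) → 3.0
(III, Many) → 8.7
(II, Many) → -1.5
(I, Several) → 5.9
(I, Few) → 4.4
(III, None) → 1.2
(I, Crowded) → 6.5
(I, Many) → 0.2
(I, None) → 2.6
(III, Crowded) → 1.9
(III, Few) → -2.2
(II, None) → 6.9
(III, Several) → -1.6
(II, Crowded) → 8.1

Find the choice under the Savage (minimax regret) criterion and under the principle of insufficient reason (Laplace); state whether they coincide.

Column bests: None=6.9, Few=4.4, Several=5.9, Many=8.7, Crowded=8.1.
I regrets: 4.3, 0.0, 0.0, 8.5, 1.6 → max 8.5
II regrets: 0.0, 6.7, 2.9, 10.2, 0.0 → max 10.2
III regrets: 5.7, 6.6, 7.5, 0.0, 6.2 → max 7.5
Smallest max regret = 7.5 → III.
Row averages: I=3.92, II=2.84, III=1.6
Highest average = 3.92 → I.

minimax regret → III; laplace → I (disagree)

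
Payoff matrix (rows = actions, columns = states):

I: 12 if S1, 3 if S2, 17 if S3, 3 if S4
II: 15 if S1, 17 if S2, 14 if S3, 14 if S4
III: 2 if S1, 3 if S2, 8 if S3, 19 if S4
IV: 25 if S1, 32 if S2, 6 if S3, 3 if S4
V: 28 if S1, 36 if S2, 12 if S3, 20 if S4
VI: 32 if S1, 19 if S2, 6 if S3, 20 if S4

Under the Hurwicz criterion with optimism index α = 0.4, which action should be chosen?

I: 0.4·17 + 0.6·3 = 8.6
II: 0.4·17 + 0.6·14 = 15.2
III: 0.4·19 + 0.6·2 = 8.8
IV: 0.4·32 + 0.6·3 = 14.6
V: 0.4·36 + 0.6·12 = 21.6
VI: 0.4·32 + 0.6·6 = 16.4
Highest Hurwicz score = 21.6 → V.

V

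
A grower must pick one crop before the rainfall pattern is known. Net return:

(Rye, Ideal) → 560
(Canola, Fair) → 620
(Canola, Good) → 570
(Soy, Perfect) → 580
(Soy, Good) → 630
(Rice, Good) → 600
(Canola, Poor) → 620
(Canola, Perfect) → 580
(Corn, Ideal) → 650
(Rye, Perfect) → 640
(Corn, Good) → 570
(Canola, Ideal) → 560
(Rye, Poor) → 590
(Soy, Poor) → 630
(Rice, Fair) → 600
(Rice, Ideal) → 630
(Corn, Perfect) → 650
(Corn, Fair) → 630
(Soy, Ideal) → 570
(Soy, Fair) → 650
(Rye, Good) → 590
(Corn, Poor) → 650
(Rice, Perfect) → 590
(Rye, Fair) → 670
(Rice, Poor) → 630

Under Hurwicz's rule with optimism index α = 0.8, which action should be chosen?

Soy: 0.8·650 + 0.2·570 = 634
Corn: 0.8·650 + 0.2·570 = 634
Canola: 0.8·620 + 0.2·560 = 608
Rice: 0.8·630 + 0.2·590 = 622
Rye: 0.8·670 + 0.2·560 = 648
Highest Hurwicz score = 648 → Rye.

Rye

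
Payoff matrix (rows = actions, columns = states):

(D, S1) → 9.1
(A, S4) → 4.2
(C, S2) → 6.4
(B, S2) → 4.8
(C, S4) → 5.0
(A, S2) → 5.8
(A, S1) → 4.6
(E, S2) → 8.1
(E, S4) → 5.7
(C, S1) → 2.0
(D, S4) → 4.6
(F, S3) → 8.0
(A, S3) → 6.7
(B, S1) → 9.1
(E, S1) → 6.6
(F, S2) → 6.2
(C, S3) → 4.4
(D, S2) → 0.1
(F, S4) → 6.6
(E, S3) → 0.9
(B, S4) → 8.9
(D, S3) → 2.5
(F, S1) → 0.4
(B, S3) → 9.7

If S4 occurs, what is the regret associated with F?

2.3

Best payoff under S4 is 8.9.
Regret = 8.9 − 6.6 = 2.3.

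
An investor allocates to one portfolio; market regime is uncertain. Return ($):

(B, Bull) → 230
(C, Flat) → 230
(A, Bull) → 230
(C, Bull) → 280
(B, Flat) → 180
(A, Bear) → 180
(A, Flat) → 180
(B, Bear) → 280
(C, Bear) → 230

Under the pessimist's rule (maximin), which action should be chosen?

Row minima: A=180, B=180, C=230
Best worst-case = 230 → C.

C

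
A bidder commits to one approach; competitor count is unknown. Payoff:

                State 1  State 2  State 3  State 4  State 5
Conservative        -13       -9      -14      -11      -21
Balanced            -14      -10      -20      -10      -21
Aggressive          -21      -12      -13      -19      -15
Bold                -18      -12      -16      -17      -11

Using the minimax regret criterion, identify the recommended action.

Column bests: State 1=-13, State 2=-9, State 3=-13, State 4=-10, State 5=-11.
Conservative regrets: 0, 0, 1, 1, 10 → max 10
Balanced regrets: 1, 1, 7, 0, 10 → max 10
Aggressive regrets: 8, 3, 0, 9, 4 → max 9
Bold regrets: 5, 3, 3, 7, 0 → max 7
Smallest max regret = 7 → Bold.

Bold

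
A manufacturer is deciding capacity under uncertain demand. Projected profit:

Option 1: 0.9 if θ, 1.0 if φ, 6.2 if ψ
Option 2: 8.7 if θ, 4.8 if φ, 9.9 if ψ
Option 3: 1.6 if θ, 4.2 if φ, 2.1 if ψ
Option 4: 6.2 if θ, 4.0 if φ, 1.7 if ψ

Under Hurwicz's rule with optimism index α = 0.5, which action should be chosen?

Option 1: 0.5·6.2 + 0.5·0.9 = 3.55
Option 2: 0.5·9.9 + 0.5·4.8 = 7.35
Option 3: 0.5·4.2 + 0.5·1.6 = 2.9
Option 4: 0.5·6.2 + 0.5·1.7 = 3.95
Highest Hurwicz score = 7.35 → Option 2.

Option 2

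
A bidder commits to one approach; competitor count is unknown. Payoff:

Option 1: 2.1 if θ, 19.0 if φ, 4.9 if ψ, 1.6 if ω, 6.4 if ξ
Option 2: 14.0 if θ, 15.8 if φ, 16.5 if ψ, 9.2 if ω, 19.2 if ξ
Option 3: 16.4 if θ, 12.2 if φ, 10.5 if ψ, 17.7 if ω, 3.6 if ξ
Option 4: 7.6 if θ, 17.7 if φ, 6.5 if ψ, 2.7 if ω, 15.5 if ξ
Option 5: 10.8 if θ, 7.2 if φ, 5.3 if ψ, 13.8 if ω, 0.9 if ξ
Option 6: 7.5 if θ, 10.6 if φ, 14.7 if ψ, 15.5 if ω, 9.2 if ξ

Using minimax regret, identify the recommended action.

Option 2

Column bests: θ=16.4, φ=19.0, ψ=16.5, ω=17.7, ξ=19.2.
Option 1 regrets: 14.3, 0.0, 11.6, 16.1, 12.8 → max 16.1
Option 2 regrets: 2.4, 3.2, 0.0, 8.5, 0.0 → max 8.5
Option 3 regrets: 0.0, 6.8, 6.0, 0.0, 15.6 → max 15.6
Option 4 regrets: 8.8, 1.3, 10.0, 15.0, 3.7 → max 15.0
Option 5 regrets: 5.6, 11.8, 11.2, 3.9, 18.3 → max 18.3
Option 6 regrets: 8.9, 8.4, 1.8, 2.2, 10.0 → max 10.0
Smallest max regret = 8.5 → Option 2.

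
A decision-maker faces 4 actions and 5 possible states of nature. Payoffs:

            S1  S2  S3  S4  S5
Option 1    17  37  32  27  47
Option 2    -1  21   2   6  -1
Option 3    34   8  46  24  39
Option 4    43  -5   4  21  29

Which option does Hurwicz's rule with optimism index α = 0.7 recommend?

Option 1

Option 1: 0.7·47 + 0.3·17 = 38
Option 2: 0.7·21 + 0.3·(-1) = 14.4
Option 3: 0.7·46 + 0.3·8 = 34.6
Option 4: 0.7·43 + 0.3·(-5) = 28.6
Highest Hurwicz score = 38 → Option 1.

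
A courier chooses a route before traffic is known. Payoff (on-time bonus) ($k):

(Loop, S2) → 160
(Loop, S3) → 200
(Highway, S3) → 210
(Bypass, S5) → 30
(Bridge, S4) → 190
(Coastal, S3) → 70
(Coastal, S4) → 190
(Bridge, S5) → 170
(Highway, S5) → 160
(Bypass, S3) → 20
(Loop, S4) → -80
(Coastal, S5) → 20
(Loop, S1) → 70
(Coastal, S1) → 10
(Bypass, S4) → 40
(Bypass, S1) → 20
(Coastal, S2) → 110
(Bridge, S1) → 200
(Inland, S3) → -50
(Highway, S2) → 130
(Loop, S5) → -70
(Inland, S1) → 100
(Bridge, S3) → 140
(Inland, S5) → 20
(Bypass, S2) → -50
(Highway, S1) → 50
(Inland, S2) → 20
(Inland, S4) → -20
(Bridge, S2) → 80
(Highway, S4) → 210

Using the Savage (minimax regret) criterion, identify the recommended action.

Column bests: S1=200, S2=160, S3=210, S4=210, S5=170.
Highway regrets: 150, 30, 0, 0, 10 → max 150
Coastal regrets: 190, 50, 140, 20, 150 → max 190
Inland regrets: 100, 140, 260, 230, 150 → max 260
Bypass regrets: 180, 210, 190, 170, 140 → max 210
Loop regrets: 130, 0, 10, 290, 240 → max 290
Bridge regrets: 0, 80, 70, 20, 0 → max 80
Smallest max regret = 80 → Bridge.

Bridge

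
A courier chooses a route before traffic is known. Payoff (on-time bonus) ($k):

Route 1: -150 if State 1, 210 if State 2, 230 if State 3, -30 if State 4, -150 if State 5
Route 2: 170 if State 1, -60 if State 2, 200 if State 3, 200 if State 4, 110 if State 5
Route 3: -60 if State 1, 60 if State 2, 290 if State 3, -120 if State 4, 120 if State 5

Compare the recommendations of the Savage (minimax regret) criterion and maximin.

Column bests: State 1=170, State 2=210, State 3=290, State 4=200, State 5=120.
Route 1 regrets: 320, 0, 60, 230, 270 → max 320
Route 2 regrets: 0, 270, 90, 0, 10 → max 270
Route 3 regrets: 230, 150, 0, 320, 0 → max 320
Smallest max regret = 270 → Route 2.
Row minima: Route 1=-150, Route 2=-60, Route 3=-120
Best worst-case = -60 → Route 2.

minimax regret → Route 2; maximin → Route 2 (agree)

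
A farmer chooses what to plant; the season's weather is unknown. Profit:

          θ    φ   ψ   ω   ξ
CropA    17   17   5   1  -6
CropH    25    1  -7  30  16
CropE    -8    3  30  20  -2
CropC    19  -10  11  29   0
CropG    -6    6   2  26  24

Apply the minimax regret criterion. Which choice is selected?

Column bests: θ=25, φ=17, ψ=30, ω=30, ξ=24.
CropA regrets: 8, 0, 25, 29, 30 → max 30
CropH regrets: 0, 16, 37, 0, 8 → max 37
CropE regrets: 33, 14, 0, 10, 26 → max 33
CropC regrets: 6, 27, 19, 1, 24 → max 27
CropG regrets: 31, 11, 28, 4, 0 → max 31
Smallest max regret = 27 → CropC.

CropC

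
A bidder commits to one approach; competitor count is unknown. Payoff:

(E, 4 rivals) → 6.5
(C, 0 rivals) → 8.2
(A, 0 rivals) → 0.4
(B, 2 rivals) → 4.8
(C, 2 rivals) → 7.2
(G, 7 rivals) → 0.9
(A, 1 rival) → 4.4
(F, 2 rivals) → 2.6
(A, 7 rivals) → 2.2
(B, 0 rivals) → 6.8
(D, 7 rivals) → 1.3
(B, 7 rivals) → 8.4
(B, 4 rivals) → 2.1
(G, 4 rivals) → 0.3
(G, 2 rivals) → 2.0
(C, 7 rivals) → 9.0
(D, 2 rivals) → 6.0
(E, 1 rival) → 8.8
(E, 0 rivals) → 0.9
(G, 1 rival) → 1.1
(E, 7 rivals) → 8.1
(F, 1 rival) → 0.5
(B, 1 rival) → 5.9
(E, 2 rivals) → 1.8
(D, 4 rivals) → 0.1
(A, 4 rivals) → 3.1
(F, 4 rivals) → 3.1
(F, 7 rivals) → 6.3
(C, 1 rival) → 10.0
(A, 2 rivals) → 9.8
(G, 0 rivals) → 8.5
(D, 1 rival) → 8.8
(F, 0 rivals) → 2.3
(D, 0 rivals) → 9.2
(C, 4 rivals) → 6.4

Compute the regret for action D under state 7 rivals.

7.7

Best payoff under 7 rivals is 9.0.
Regret = 9.0 − 1.3 = 7.7.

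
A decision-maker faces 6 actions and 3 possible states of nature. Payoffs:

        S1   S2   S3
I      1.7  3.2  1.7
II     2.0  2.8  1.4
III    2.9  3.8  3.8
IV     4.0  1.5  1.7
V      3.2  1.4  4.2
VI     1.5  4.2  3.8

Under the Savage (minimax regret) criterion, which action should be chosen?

Column bests: S1=4.0, S2=4.2, S3=4.2.
I regrets: 2.3, 1.0, 2.5 → max 2.5
II regrets: 2.0, 1.4, 2.8 → max 2.8
III regrets: 1.1, 0.4, 0.4 → max 1.1
IV regrets: 0.0, 2.7, 2.5 → max 2.7
V regrets: 0.8, 2.8, 0.0 → max 2.8
VI regrets: 2.5, 0.0, 0.4 → max 2.5
Smallest max regret = 1.1 → III.

III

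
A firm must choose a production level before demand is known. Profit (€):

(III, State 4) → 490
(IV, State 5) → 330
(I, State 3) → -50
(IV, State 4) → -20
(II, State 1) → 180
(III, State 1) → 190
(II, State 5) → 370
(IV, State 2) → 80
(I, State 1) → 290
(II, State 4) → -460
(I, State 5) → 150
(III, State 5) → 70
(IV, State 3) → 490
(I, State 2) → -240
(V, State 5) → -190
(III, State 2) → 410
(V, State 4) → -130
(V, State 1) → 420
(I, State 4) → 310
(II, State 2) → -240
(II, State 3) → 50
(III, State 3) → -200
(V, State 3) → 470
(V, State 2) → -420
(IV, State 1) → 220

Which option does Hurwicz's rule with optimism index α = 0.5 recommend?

I: 0.5·310 + 0.5·(-240) = 35
II: 0.5·370 + 0.5·(-460) = -45
III: 0.5·490 + 0.5·(-200) = 145
IV: 0.5·490 + 0.5·(-20) = 235
V: 0.5·470 + 0.5·(-420) = 25
Highest Hurwicz score = 235 → IV.

IV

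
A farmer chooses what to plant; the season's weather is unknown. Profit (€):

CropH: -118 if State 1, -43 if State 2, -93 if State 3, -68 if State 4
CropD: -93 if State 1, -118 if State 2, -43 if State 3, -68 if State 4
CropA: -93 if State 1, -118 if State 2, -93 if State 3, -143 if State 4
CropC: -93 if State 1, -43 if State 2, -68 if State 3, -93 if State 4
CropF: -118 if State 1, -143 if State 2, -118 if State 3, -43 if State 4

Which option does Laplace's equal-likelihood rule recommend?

Row averages: CropH=-80.5, CropD=-80.5, CropA=-111.75, CropC=-74.25, CropF=-105.5
Highest average = -74.25 → CropC.

CropC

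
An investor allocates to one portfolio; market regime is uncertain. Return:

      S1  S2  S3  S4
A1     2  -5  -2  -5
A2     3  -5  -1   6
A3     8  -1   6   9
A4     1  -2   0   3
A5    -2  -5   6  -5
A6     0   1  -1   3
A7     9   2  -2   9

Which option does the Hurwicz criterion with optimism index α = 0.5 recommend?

A3

A1: 0.5·2 + 0.5·(-5) = -1.5
A2: 0.5·6 + 0.5·(-5) = 0.5
A3: 0.5·9 + 0.5·(-1) = 4
A4: 0.5·3 + 0.5·(-2) = 0.5
A5: 0.5·6 + 0.5·(-5) = 0.5
A6: 0.5·3 + 0.5·(-1) = 1
A7: 0.5·9 + 0.5·(-2) = 3.5
Highest Hurwicz score = 4 → A3.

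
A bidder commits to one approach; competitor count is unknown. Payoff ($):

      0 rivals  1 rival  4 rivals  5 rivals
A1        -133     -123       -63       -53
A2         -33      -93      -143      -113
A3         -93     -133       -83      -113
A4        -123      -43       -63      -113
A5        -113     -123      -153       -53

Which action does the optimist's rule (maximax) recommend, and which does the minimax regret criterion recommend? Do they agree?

Row maxima: A1=-53, A2=-33, A3=-83, A4=-43, A5=-53
Best best-case = -33 → A2.
Column bests: 0 rivals=-33, 1 rival=-43, 4 rivals=-63, 5 rivals=-53.
A1 regrets: 100, 80, 0, 0 → max 100
A2 regrets: 0, 50, 80, 60 → max 80
A3 regrets: 60, 90, 20, 60 → max 90
A4 regrets: 90, 0, 0, 60 → max 90
A5 regrets: 80, 80, 90, 0 → max 90
Smallest max regret = 80 → A2.

maximax → A2; minimax regret → A2 (agree)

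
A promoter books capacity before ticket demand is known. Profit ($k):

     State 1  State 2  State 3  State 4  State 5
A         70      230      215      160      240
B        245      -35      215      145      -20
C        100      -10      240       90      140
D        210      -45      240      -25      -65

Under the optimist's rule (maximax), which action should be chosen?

B

Row maxima: A=240, B=245, C=240, D=240
Best best-case = 245 → B.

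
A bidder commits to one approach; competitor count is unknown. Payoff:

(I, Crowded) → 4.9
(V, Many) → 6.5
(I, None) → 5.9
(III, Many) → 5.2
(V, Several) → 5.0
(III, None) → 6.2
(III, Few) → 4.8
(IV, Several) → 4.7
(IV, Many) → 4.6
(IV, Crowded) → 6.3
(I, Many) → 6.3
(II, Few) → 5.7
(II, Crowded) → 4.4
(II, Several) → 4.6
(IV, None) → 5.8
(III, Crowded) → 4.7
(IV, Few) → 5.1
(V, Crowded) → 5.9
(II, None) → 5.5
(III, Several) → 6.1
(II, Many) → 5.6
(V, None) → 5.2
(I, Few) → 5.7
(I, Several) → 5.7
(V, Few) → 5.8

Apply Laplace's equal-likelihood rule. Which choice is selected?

I

Row averages: I=5.7, II=5.16, III=5.4, IV=5.3, V=5.68
Highest average = 5.7 → I.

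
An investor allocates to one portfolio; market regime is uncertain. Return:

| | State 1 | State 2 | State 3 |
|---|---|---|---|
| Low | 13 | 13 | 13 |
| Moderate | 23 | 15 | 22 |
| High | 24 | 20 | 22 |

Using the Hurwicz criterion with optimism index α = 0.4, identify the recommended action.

Low: 0.4·13 + 0.6·13 = 13
Moderate: 0.4·23 + 0.6·15 = 18.2
High: 0.4·24 + 0.6·20 = 21.6
Highest Hurwicz score = 21.6 → High.

High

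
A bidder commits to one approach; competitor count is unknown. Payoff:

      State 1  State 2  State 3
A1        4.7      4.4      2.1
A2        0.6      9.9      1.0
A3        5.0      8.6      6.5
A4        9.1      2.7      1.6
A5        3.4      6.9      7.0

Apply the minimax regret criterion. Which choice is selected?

A3

Column bests: State 1=9.1, State 2=9.9, State 3=7.0.
A1 regrets: 4.4, 5.5, 4.9 → max 5.5
A2 regrets: 8.5, 0.0, 6.0 → max 8.5
A3 regrets: 4.1, 1.3, 0.5 → max 4.1
A4 regrets: 0.0, 7.2, 5.4 → max 7.2
A5 regrets: 5.7, 3.0, 0.0 → max 5.7
Smallest max regret = 4.1 → A3.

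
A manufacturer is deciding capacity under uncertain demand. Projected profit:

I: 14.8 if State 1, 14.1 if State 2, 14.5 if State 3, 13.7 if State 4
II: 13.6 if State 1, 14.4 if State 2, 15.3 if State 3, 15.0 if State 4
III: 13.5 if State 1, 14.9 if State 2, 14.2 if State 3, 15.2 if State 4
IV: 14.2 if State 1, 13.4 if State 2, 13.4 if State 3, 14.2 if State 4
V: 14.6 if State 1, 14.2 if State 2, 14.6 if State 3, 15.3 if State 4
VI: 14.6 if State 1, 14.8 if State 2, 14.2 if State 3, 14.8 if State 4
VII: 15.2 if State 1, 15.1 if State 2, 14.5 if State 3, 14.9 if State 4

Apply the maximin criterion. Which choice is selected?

Row minima: I=13.7, II=13.6, III=13.5, IV=13.4, V=14.2, VI=14.2, VII=14.5
Best worst-case = 14.5 → VII.

VII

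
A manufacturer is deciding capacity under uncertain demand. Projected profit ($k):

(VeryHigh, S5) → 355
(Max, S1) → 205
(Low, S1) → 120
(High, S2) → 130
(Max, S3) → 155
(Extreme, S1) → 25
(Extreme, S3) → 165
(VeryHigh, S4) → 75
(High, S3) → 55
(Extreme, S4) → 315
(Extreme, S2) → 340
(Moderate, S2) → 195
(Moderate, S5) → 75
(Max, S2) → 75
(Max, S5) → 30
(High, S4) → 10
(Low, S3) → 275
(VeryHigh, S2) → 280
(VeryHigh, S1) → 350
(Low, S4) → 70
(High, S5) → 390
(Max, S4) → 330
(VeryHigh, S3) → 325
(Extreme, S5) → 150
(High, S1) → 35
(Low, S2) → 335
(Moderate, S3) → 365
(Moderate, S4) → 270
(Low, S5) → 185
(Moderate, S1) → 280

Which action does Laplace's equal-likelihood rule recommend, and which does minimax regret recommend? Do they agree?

Row averages: Low=197, Moderate=237, High=124, VeryHigh=277, Extreme=199, Max=159
Highest average = 277 → VeryHigh.
Column bests: S1=350, S2=340, S3=365, S4=330, S5=390.
Low regrets: 230, 5, 90, 260, 205 → max 260
Moderate regrets: 70, 145, 0, 60, 315 → max 315
High regrets: 315, 210, 310, 320, 0 → max 320
VeryHigh regrets: 0, 60, 40, 255, 35 → max 255
Extreme regrets: 325, 0, 200, 15, 240 → max 325
Max regrets: 145, 265, 210, 0, 360 → max 360
Smallest max regret = 255 → VeryHigh.

laplace → VeryHigh; minimax regret → VeryHigh (agree)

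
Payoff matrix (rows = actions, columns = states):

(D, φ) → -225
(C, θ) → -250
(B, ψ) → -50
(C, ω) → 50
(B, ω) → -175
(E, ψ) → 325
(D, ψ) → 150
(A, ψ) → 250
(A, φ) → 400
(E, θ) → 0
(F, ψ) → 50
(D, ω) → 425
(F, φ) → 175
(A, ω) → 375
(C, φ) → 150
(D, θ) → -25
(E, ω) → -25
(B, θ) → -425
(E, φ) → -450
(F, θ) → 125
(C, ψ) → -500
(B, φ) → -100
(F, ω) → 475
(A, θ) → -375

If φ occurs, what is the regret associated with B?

500

Best payoff under φ is 400.
Regret = 400 − (-100) = 500.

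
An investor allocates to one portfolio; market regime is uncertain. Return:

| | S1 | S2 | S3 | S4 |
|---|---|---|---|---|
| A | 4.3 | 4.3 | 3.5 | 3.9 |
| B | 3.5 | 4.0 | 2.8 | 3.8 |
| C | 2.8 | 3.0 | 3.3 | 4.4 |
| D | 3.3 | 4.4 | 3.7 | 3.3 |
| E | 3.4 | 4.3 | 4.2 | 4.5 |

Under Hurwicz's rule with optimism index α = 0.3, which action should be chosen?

A: 0.3·4.3 + 0.7·3.5 = 3.74
B: 0.3·4.0 + 0.7·2.8 = 3.16
C: 0.3·4.4 + 0.7·2.8 = 3.28
D: 0.3·4.4 + 0.7·3.3 = 3.63
E: 0.3·4.5 + 0.7·3.4 = 3.73
Highest Hurwicz score = 3.74 → A.

A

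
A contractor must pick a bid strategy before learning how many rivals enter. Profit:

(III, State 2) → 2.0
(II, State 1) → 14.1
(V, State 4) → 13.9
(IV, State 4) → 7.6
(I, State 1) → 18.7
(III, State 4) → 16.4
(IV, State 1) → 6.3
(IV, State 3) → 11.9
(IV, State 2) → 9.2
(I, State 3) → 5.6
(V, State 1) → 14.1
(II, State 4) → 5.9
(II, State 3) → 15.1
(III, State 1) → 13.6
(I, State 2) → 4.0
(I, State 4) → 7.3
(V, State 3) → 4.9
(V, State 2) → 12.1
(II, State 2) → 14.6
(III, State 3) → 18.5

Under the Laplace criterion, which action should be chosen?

Row averages: I=8.9, II=12.425, III=12.625, IV=8.75, V=11.25
Highest average = 12.625 → III.

III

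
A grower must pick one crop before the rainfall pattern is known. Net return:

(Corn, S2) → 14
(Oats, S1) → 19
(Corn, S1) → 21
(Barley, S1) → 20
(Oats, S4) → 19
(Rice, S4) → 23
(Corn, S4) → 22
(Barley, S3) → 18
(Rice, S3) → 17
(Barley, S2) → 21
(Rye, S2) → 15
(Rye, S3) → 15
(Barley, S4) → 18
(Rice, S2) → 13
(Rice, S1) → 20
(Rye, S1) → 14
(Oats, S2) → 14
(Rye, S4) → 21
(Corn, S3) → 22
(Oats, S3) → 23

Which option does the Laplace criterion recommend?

Row averages: Rice=18.25, Corn=19.75, Barley=19.25, Oats=18.75, Rye=16.25
Highest average = 19.75 → Corn.

Corn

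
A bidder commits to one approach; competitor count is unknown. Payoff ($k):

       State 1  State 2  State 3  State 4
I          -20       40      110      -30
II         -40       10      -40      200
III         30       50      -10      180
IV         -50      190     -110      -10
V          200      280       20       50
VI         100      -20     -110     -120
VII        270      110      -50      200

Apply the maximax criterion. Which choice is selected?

Row maxima: I=110, II=200, III=180, IV=190, V=280, VI=100, VII=270
Best best-case = 280 → V.

V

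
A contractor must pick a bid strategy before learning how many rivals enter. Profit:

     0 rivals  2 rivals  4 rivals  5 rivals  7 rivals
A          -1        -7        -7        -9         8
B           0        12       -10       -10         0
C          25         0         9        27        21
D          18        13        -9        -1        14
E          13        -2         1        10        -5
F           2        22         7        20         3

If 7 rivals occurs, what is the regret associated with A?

Best payoff under 7 rivals is 21.
Regret = 21 − 8 = 13.

13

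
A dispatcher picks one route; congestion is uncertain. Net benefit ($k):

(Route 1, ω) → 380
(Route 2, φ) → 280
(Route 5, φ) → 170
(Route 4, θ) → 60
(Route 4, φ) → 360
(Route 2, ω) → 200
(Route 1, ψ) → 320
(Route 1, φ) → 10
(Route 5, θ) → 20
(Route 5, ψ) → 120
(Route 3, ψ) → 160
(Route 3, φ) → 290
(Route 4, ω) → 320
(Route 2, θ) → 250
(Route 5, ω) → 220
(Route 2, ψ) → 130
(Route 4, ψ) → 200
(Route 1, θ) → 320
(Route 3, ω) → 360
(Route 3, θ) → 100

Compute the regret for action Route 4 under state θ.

Best payoff under θ is 320.
Regret = 320 − 60 = 260.

260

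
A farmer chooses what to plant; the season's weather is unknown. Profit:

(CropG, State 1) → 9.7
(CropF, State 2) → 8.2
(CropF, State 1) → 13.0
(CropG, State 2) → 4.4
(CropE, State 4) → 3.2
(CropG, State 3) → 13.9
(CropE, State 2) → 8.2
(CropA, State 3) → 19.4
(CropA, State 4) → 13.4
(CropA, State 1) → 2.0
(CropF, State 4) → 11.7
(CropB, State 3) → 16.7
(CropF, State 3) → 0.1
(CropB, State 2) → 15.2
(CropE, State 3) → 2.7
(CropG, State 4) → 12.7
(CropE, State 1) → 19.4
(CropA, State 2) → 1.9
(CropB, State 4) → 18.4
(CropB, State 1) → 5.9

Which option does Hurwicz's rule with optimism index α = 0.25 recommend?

CropB

CropG: 0.25·13.9 + 0.75·4.4 = 6.775
CropF: 0.25·13.0 + 0.75·0.1 = 3.325
CropE: 0.25·19.4 + 0.75·2.7 = 6.875
CropB: 0.25·18.4 + 0.75·5.9 = 9.025
CropA: 0.25·19.4 + 0.75·1.9 = 6.275
Highest Hurwicz score = 9.025 → CropB.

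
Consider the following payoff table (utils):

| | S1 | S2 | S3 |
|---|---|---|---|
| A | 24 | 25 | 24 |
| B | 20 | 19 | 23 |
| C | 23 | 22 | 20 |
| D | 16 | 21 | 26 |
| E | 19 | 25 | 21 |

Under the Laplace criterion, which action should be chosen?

A

Row averages: A=73/3, B=62/3, C=65/3, D=21, E=65/3
Highest average = 73/3 → A.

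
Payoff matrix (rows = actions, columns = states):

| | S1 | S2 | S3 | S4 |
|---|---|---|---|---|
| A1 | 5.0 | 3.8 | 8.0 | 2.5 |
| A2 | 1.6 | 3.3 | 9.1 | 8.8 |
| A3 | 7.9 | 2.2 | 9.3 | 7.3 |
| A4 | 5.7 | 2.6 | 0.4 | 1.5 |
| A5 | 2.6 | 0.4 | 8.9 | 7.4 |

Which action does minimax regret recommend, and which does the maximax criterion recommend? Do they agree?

Column bests: S1=7.9, S2=3.8, S3=9.3, S4=8.8.
A1 regrets: 2.9, 0.0, 1.3, 6.3 → max 6.3
A2 regrets: 6.3, 0.5, 0.2, 0.0 → max 6.3
A3 regrets: 0.0, 1.6, 0.0, 1.5 → max 1.6
A4 regrets: 2.2, 1.2, 8.9, 7.3 → max 8.9
A5 regrets: 5.3, 3.4, 0.4, 1.4 → max 5.3
Smallest max regret = 1.6 → A3.
Row maxima: A1=8.0, A2=9.1, A3=9.3, A4=5.7, A5=8.9
Best best-case = 9.3 → A3.

minimax regret → A3; maximax → A3 (agree)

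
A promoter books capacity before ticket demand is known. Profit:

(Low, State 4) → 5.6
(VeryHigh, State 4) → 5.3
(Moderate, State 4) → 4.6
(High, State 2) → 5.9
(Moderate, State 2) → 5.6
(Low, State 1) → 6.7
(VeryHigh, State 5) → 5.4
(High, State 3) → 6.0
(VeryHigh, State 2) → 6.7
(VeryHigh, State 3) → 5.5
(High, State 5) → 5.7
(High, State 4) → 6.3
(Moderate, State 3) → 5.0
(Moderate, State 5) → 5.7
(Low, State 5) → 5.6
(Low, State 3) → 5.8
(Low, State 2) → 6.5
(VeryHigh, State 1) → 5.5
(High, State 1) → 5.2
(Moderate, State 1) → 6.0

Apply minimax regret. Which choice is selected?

Column bests: State 1=6.7, State 2=6.7, State 3=6.0, State 4=6.3, State 5=5.7.
Low regrets: 0.0, 0.2, 0.2, 0.7, 0.1 → max 0.7
Moderate regrets: 0.7, 1.1, 1.0, 1.7, 0.0 → max 1.7
High regrets: 1.5, 0.8, 0.0, 0.0, 0.0 → max 1.5
VeryHigh regrets: 1.2, 0.0, 0.5, 1.0, 0.3 → max 1.2
Smallest max regret = 0.7 → Low.

Low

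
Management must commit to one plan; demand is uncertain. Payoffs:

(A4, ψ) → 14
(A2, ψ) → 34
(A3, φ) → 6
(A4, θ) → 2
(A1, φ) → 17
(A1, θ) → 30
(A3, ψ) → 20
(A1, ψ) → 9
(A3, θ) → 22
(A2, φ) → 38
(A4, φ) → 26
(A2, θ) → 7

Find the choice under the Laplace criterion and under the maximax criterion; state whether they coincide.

Row averages: A1=56/3, A2=79/3, A3=16, A4=14
Highest average = 79/3 → A2.
Row maxima: A1=30, A2=38, A3=22, A4=26
Best best-case = 38 → A2.

laplace → A2; maximax → A2 (agree)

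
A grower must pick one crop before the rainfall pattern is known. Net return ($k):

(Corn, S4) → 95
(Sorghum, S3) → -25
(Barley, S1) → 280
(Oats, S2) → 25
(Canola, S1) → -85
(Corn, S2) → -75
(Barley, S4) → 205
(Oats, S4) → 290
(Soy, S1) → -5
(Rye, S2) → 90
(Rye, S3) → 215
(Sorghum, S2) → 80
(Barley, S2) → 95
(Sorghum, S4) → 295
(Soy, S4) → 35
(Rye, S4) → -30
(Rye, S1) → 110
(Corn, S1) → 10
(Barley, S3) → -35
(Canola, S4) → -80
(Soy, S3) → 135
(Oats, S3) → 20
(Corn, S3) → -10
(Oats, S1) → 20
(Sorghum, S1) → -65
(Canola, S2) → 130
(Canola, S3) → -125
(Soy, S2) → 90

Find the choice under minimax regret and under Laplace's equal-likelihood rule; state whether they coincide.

minimax regret → Barley; laplace → Barley (agree)

Column bests: S1=280, S2=130, S3=215, S4=295.
Sorghum regrets: 345, 50, 240, 0 → max 345
Rye regrets: 170, 40, 0, 325 → max 325
Barley regrets: 0, 35, 250, 90 → max 250
Corn regrets: 270, 205, 225, 200 → max 270
Soy regrets: 285, 40, 80, 260 → max 285
Canola regrets: 365, 0, 340, 375 → max 375
Oats regrets: 260, 105, 195, 5 → max 260
Smallest max regret = 250 → Barley.
Row averages: Sorghum=71.25, Rye=96.25, Barley=136.25, Corn=5, Soy=63.75, Canola=-40, Oats=88.75
Highest average = 136.25 → Barley.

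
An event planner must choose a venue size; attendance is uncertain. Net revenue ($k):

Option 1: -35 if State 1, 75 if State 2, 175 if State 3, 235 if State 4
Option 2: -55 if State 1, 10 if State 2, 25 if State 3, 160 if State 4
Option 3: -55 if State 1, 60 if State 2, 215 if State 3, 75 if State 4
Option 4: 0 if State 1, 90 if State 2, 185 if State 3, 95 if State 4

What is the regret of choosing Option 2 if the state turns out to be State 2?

Best payoff under State 2 is 90.
Regret = 90 − 10 = 80.

80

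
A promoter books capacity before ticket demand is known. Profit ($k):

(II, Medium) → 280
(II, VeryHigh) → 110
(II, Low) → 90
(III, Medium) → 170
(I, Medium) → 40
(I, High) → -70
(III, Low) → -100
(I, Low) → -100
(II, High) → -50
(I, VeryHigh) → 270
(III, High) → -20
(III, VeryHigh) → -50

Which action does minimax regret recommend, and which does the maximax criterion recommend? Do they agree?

minimax regret → II; maximax → II (agree)

Column bests: Low=90, Medium=280, High=-20, VeryHigh=270.
I regrets: 190, 240, 50, 0 → max 240
II regrets: 0, 0, 30, 160 → max 160
III regrets: 190, 110, 0, 320 → max 320
Smallest max regret = 160 → II.
Row maxima: I=270, II=280, III=170
Best best-case = 280 → II.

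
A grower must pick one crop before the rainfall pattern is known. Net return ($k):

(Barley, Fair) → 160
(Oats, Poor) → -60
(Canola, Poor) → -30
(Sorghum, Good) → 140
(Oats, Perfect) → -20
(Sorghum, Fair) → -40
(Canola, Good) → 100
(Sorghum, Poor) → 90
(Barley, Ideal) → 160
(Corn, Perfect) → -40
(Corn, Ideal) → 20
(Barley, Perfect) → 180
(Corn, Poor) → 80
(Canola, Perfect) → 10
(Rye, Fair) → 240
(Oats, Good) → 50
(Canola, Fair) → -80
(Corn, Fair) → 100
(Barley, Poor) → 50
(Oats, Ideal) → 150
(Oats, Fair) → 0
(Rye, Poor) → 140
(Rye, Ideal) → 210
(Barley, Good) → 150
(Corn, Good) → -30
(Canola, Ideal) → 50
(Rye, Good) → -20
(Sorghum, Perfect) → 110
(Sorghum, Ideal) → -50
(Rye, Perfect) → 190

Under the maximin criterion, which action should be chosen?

Row minima: Sorghum=-50, Rye=-20, Canola=-80, Barley=50, Corn=-40, Oats=-60
Best worst-case = 50 → Barley.

Barley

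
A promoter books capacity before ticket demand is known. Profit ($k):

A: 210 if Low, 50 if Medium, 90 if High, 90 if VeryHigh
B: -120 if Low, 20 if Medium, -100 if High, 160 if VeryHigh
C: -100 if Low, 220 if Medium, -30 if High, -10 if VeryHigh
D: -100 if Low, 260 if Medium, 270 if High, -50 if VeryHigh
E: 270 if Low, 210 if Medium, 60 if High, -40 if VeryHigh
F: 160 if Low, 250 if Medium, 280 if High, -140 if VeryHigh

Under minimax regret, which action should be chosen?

Column bests: Low=270, Medium=260, High=280, VeryHigh=160.
A regrets: 60, 210, 190, 70 → max 210
B regrets: 390, 240, 380, 0 → max 390
C regrets: 370, 40, 310, 170 → max 370
D regrets: 370, 0, 10, 210 → max 370
E regrets: 0, 50, 220, 200 → max 220
F regrets: 110, 10, 0, 300 → max 300
Smallest max regret = 210 → A.

A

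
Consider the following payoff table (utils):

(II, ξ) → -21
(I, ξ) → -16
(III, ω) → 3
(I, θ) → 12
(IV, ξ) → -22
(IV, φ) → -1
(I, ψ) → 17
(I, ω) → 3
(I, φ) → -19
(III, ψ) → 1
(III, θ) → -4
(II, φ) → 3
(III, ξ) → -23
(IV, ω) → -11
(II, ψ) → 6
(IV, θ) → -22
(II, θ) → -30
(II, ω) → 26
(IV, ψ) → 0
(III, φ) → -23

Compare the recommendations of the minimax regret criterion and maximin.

Column bests: θ=12, φ=3, ψ=17, ω=26, ξ=-16.
I regrets: 0, 22, 0, 23, 0 → max 23
II regrets: 42, 0, 11, 0, 5 → max 42
III regrets: 16, 26, 16, 23, 7 → max 26
IV regrets: 34, 4, 17, 37, 6 → max 37
Smallest max regret = 23 → I.
Row minima: I=-19, II=-30, III=-23, IV=-22
Best worst-case = -19 → I.

minimax regret → I; maximin → I (agree)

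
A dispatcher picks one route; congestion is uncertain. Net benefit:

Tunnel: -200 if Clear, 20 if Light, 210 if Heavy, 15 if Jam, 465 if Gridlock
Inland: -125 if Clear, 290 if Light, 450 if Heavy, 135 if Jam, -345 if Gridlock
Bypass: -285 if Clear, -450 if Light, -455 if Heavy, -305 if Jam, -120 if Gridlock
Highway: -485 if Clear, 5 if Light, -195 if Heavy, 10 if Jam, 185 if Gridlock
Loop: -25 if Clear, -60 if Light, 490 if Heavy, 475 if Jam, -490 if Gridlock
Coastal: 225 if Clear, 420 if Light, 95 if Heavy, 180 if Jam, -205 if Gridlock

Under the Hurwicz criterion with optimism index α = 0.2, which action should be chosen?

Tunnel: 0.2·465 + 0.8·(-200) = -67
Inland: 0.2·450 + 0.8·(-345) = -186
Bypass: 0.2·(-120) + 0.8·(-455) = -388
Highway: 0.2·185 + 0.8·(-485) = -351
Loop: 0.2·490 + 0.8·(-490) = -294
Coastal: 0.2·420 + 0.8·(-205) = -80
Highest Hurwicz score = -67 → Tunnel.

Tunnel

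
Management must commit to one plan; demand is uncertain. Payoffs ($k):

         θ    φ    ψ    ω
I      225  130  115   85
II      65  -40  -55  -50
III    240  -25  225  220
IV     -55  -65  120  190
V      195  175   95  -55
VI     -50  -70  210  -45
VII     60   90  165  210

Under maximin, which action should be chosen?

I

Row minima: I=85, II=-55, III=-25, IV=-65, V=-55, VI=-70, VII=60
Best worst-case = 85 → I.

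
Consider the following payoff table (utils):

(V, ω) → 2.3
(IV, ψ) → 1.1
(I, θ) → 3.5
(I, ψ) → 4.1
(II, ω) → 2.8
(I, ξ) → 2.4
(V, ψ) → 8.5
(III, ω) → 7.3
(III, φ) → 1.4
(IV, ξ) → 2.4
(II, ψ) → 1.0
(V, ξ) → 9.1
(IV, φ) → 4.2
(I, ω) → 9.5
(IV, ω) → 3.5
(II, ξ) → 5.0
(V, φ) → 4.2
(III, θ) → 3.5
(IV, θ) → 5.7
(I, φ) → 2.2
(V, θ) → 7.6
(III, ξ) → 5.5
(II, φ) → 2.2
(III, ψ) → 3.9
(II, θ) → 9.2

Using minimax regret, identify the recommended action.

Column bests: θ=9.2, φ=4.2, ψ=8.5, ω=9.5, ξ=9.1.
I regrets: 5.7, 2.0, 4.4, 0.0, 6.7 → max 6.7
II regrets: 0.0, 2.0, 7.5, 6.7, 4.1 → max 7.5
III regrets: 5.7, 2.8, 4.6, 2.2, 3.6 → max 5.7
IV regrets: 3.5, 0.0, 7.4, 6.0, 6.7 → max 7.4
V regrets: 1.6, 0.0, 0.0, 7.2, 0.0 → max 7.2
Smallest max regret = 5.7 → III.

III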